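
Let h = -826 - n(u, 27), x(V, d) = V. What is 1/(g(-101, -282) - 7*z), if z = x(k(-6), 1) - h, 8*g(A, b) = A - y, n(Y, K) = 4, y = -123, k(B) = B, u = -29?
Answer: -4/23061 ≈ -0.00017345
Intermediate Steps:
g(A, b) = 123/8 + A/8 (g(A, b) = (A - 1*(-123))/8 = (A + 123)/8 = (123 + A)/8 = 123/8 + A/8)
h = -830 (h = -826 - 1*4 = -826 - 4 = -830)
z = 824 (z = -6 - 1*(-830) = -6 + 830 = 824)
1/(g(-101, -282) - 7*z) = 1/((123/8 + (⅛)*(-101)) - 7*824) = 1/((123/8 - 101/8) - 5768) = 1/(11/4 - 5768) = 1/(-23061/4) = -4/23061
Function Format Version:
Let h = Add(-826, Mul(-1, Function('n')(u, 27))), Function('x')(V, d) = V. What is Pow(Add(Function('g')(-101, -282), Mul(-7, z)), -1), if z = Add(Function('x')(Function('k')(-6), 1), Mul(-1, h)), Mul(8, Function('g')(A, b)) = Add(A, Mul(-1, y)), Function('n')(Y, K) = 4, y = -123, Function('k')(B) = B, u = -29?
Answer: Rational(-4, 23061) ≈ -0.00017345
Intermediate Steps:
Function('g')(A, b) = Add(Rational(123, 8), Mul(Rational(1, 8), A)) (Function('g')(A, b) = Mul(Rational(1, 8), Add(A, Mul(-1, -123))) = Mul(Rational(1, 8), Add(A, 123)) = Mul(Rational(1, 8), Add(123, A)) = Add(Rational(123, 8), Mul(Rational(1, 8), A)))
h = -830 (h = Add(-826, Mul(-1, 4)) = Add(-826, -4) = -830)
z = 824 (z = Add(-6, Mul(-1, -830)) = Add(-6, 830) = 824)
Pow(Add(Function('g')(-101, -282), Mul(-7, z)), -1) = Pow(Add(Add(Rational(123, 8), Mul(Rational(1, 8), -101)), Mul(-7, 824)), -1) = Pow(Add(Add(Rational(123, 8), Rational(-101, 8)), -5768), -1) = Pow(Add(Rational(11, 4), -5768), -1) = Pow(Rational(-23061, 4), -1) = Rational(-4, 23061)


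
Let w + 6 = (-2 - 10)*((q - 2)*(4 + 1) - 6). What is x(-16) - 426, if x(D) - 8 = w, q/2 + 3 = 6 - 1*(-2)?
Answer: -832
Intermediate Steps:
q = 10 (q = -6 + 2*(6 - 1*(-2)) = -6 + 2*(6 + 2) = -6 + 2*8 = -6 + 16 = 10)
w = -414 (w = -6 + (-2 - 10)*((10 - 2)*(4 + 1) - 6) = -6 - 12*(8*5 - 6) = -6 - 12*(40 - 6) = -6 - 12*34 = -6 - 408 = -414)
x(D) = -406 (x(D) = 8 - 414 = -406)
x(-16) - 426 = -406 - 426 = -832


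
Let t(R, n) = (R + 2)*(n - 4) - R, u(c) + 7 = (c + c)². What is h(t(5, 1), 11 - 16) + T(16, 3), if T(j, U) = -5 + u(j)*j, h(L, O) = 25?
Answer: 16292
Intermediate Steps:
u(c) = -7 + 4*c² (u(c) = -7 + (c + c)² = -7 + (2*c)² = -7 + 4*c²)
t(R, n) = -R + (-4 + n)*(2 + R) (t(R, n) = (2 + R)*(-4 + n) - R = (-4 + n)*(2 + R) - R = -R + (-4 + n)*(2 + R))
T(j, U) = -5 + j*(-7 + 4*j²) (T(j, U) = -5 + (-7 + 4*j²)*j = -5 + j*(-7 + 4*j²))
h(t(5, 1), 11 - 16) + T(16, 3) = 25 + (-5 + 16*(-7 + 4*16²)) = 25 + (-5 + 16*(-7 + 4*256)) = 25 + (-5 + 16*(-7 + 1024)) = 25 + (-5 + 16*1017) = 25 + (-5 + 16272) = 25 + 16267 = 16292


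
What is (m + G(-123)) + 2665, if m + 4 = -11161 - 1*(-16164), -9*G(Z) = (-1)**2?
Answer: 68975/9 ≈ 7663.9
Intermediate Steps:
G(Z) = -1/9 (G(Z) = -1/9*(-1)**2 = -1/9*1 = -1/9)
m = 4999 (m = -4 + (-11161 - 1*(-16164)) = -4 + (-11161 + 16164) = -4 + 5003 = 4999)
(m + G(-123)) + 2665 = (4999 - 1/9) + 2665 = 44990/9 + 2665 = 68975/9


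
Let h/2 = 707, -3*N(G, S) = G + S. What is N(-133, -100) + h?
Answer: 4475/3 ≈ 1491.7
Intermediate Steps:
N(G, S) = -G/3 - S/3 (N(G, S) = -(G + S)/3 = -G/3 - S/3)
h = 1414 (h = 2*707 = 1414)
N(-133, -100) + h = (-⅓*(-133) - ⅓*(-100)) + 1414 = (133/3 + 100/3) + 1414 = 233/3 + 1414 = 4475/3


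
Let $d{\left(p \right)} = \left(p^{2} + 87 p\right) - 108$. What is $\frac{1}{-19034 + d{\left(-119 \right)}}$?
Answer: $- \frac{1}{15334} \approx -6.5215 \cdot 10^{-5}$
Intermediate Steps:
$d{\left(p \right)} = -108 + p^{2} + 87 p$ ($d{\left(p \right)} = \left(p^{2} + 87 p\right) + \left(-152 + 44\right) = \left(p^{2} + 87 p\right) - 108 = -108 + p^{2} + 87 p$)
$\frac{1}{-19034 + d{\left(-119 \right)}} = \frac{1}{-19034 + \left(-108 + \left(-119\right)^{2} + 87 \left(-119\right)\right)} = \frac{1}{-19034 - -3700} = \frac{1}{-19034 + 3700} = \frac{1}{-15334} = - \frac{1}{15334}$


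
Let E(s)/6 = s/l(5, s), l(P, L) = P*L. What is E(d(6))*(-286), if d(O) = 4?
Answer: -1716/5 ≈ -343.20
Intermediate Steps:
l(P, L) = L*P
E(s) = 6/5 (E(s) = 6*(s/((s*5))) = 6*(s/((5*s))) = 6*(s*(1/(5*s))) = 6*(⅕) = 6/5)
E(d(6))*(-286) = (6/5)*(-286) = -1716/5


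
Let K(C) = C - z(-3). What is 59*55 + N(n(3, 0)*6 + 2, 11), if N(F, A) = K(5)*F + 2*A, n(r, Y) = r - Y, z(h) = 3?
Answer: 3307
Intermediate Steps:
K(C) = -3 + C (K(C) = C - 1*3 = C - 3 = -3 + C)
N(F, A) = 2*A + 2*F (N(F, A) = (-3 + 5)*F + 2*A = 2*F + 2*A = 2*A + 2*F)
59*55 + N(n(3, 0)*6 + 2, 11) = 59*55 + (2*11 + 2*((3 - 1*0)*6 + 2)) = 3245 + (22 + 2*((3 + 0)*6 + 2)) = 3245 + (22 + 2*(3*6 + 2)) = 3245 + (22 + 2*(18 + 2)) = 3245 + (22 + 2*20) = 3245 + (22 + 40) = 3245 + 62 = 3307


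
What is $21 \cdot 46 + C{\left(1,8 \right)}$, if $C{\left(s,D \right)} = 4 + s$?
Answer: $971$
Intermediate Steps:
$21 \cdot 46 + C{\left(1,8 \right)} = 21 \cdot 46 + \left(4 + 1\right) = 966 + 5 = 971$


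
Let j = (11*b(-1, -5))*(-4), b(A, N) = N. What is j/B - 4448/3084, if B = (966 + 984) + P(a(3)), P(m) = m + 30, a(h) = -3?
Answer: -676268/508089 ≈ -1.3310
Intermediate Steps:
P(m) = 30 + m
B = 1977 (B = (966 + 984) + (30 - 3) = 1950 + 27 = 1977)
j = 220 (j = (11*(-5))*(-4) = -55*(-4) = 220)
j/B - 4448/3084 = 220/1977 - 4448/3084 = 220*(1/1977) - 4448*1/3084 = 220/1977 - 1112/771 = -676268/508089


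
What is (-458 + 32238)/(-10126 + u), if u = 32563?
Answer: 31780/22437 ≈ 1.4164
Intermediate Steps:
(-458 + 32238)/(-10126 + u) = (-458 + 32238)/(-10126 + 32563) = 31780/22437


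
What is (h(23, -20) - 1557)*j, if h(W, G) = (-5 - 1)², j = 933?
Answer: -1419093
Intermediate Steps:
h(W, G) = 36 (h(W, G) = (-6)² = 36)
(h(23, -20) - 1557)*j = (36 - 1557)*933 = -1521*933 = -1419093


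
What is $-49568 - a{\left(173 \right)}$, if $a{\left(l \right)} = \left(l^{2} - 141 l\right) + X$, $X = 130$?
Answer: $-55234$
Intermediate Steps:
$a{\left(l \right)} = 130 + l^{2} - 141 l$ ($a{\left(l \right)} = \left(l^{2} - 141 l\right) + 130 = 130 + l^{2} - 141 l$)
$-49568 - a{\left(173 \right)} = -49568 - \left(130 + 173^{2} - 24393\right) = -49568 - \left(130 + 29929 - 24393\right) = -49568 - 5666 = -55234$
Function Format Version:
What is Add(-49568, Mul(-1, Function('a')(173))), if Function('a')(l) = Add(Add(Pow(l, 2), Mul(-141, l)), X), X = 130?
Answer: -55234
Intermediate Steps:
Function('a')(l) = Add(130, Pow(l, 2), Mul(-141, l)) (Function('a')(l) = Add(Add(Pow(l, 2), Mul(-141, l)), 130) = Add(130, Pow(l, 2), Mul(-141, l)))
Add(-49568, Mul(-1, Function('a')(173))) = Add(-49568, Mul(-1, Add(130, Pow(173, 2), Mul(-141, 173)))) = Add(-49568, Mul(-1, Add(130, 29929, -24393))) = Add(-49568, Mul(-1, 5666)) = Add(-49568, -5666) = -55234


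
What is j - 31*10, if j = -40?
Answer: -350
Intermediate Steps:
j - 31*10 = -40 - 31*10 = -40 - 310 = -350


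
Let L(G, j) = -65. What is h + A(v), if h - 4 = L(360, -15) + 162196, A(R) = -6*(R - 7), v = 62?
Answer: 161805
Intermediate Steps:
A(R) = 42 - 6*R (A(R) = -6*(-7 + R) = 42 - 6*R)
h = 162135 (h = 4 + (-65 + 162196) = 4 + 162131 = 162135)
h + A(v) = 162135 + (42 - 6*62) = 162135 + (42 - 372) = 162135 - 330 = 161805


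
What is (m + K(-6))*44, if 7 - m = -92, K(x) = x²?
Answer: 5940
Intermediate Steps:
m = 99 (m = 7 - 1*(-92) = 7 + 92 = 99)
(m + K(-6))*44 = (99 + (-6)²)*44 = (99 + 36)*44 = 135*44 = 5940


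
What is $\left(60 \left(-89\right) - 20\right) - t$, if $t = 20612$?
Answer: $-25972$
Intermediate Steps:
$\left(60 \left(-89\right) - 20\right) - t = \left(60 \left(-89\right) - 20\right) - 20612 = \left(-5340 - 20\right) - 20612 = -5360 - 20612 = -25972$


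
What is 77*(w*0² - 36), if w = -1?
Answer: -2772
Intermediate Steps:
77*(w*0² - 36) = 77*(-1*0² - 36) = 77*(-1*0 - 36) = 77*(0 - 36) = 77*(-36) = -2772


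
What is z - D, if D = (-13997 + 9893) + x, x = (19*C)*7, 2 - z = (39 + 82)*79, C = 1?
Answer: -5586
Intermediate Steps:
z = -9557 (z = 2 - (39 + 82)*79 = 2 - 121*79 = 2 - 1*9559 = 2 - 9559 = -9557)
x = 133 (x = (19*1)*7 = 19*7 = 133)
D = -3971 (D = (-13997 + 9893) + 133 = -4104 + 133 = -3971)
z - D = -9557 - 1*(-3971) = -9557 + 3971 = -5586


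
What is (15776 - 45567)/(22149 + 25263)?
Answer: -29791/47412 ≈ -0.62834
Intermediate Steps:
(15776 - 45567)/(22149 + 25263) = -29791/47412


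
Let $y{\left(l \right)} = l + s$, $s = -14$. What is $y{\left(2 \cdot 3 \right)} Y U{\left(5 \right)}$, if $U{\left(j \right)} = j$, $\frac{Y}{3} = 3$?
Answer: $-360$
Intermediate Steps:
$Y = 9$ ($Y = 3 \cdot 3 = 9$)
$y{\left(l \right)} = -14 + l$ ($y{\left(l \right)} = l - 14 = -14 + l$)
$y{\left(2 \cdot 3 \right)} Y U{\left(5 \right)} = \left(-14 + 2 \cdot 3\right) 9 \cdot 5 = \left(-14 + 6\right) 45 = \left(-8\right) 45 = -360$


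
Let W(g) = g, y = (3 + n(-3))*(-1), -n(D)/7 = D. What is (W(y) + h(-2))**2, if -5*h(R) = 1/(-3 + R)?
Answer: 358801/625 ≈ 574.08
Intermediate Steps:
n(D) = -7*D
h(R) = -1/(5*(-3 + R))
y = -24 (y = (3 - 7*(-3))*(-1) = (3 + 21)*(-1) = 24*(-1) = -24)
(W(y) + h(-2))**2 = (-24 - 1/(-15 + 5*(-2)))**2 = (-24 - 1/(-15 - 10))**2 = (-24 - 1/(-25))**2 = (-24 - 1*(-1/25))**2 = (-24 + 1/25)**2 = (-599/25)**2 = 358801/625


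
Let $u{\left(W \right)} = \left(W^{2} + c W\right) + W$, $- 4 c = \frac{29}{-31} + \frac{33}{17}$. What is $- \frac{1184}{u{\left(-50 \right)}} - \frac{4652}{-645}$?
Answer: $\frac{30458324}{4524675} \approx 6.7316$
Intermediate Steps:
$c = - \frac{265}{1054}$ ($c = - \frac{\frac{29}{-31} + \frac{33}{17}}{4} = - \frac{29 \left(- \frac{1}{31}\right) + 33 \cdot \frac{1}{17}}{4} = - \frac{- \frac{29}{31} + \frac{33}{17}}{4} = \left(- \frac{1}{4}\right) \frac{530}{527} = - \frac{265}{1054} \approx -0.25142$)
$u{\left(W \right)} = W^{2} + \frac{789 W}{1054}$ ($u{\left(W \right)} = \left(W^{2} - \frac{265 W}{1054}\right) + W = W^{2} + \frac{789 W}{1054}$)
$- \frac{1184}{u{\left(-50 \right)}} - \frac{4652}{-645} = - \frac{1184}{\frac{1}{1054} \left(-50\right) \left(789 + 1054 \left(-50\right)\right)} - \frac{4652}{-645} = - \frac{1184}{\frac{1}{1054} \left(-50\right) \left(789 - 52700\right)} - - \frac{4652}{645} = - \frac{1184}{\frac{1}{1054} \left(-50\right) \left(-51911\right)} + \frac{4652}{645} = - \frac{1184}{\frac{1297775}{527}} + \frac{4652}{645} = \left(-1184\right) \frac{527}{1297775} + \frac{4652}{645} = - \frac{16864}{35075} + \frac{4652}{645} = \frac{30458324}{4524675}$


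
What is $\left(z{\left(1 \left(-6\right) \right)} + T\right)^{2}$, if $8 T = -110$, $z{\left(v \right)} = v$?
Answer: $\frac{6241}{16} \approx 390.06$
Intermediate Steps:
$T = - \frac{55}{4}$ ($T = \frac{1}{8} \left(-110\right) = - \frac{55}{4} \approx -13.75$)
$\left(z{\left(1 \left(-6\right) \right)} + T\right)^{2} = \left(1 \left(-6\right) - \frac{55}{4}\right)^{2} = \left(-6 - \frac{55}{4}\right)^{2} = \left(- \frac{79}{4}\right)^{2} = \frac{6241}{16}$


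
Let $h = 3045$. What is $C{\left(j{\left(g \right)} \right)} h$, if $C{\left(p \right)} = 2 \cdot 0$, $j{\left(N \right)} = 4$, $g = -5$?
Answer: $0$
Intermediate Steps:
$C{\left(p \right)} = 0$
$C{\left(j{\left(g \right)} \right)} h = 0 \cdot 3045 = 0$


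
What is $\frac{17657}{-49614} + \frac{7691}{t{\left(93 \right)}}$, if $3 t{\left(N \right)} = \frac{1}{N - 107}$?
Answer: $- \frac{16026431165}{49614} \approx -3.2302 \cdot 10^{5}$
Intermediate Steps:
$t{\left(N \right)} = \frac{1}{3 \left(-107 + N\right)}$ ($t{\left(N \right)} = \frac{1}{3 \left(N - 107\right)} = \frac{1}{3 \left(-107 + N\right)}$)
$\frac{17657}{-49614} + \frac{7691}{t{\left(93 \right)}} = \frac{17657}{-49614} + \frac{7691}{\frac{1}{3} \frac{1}{-107 + 93}} = 17657 \left(- \frac{1}{49614}\right) + \frac{7691}{\frac{1}{3} \frac{1}{-14}} = - \frac{17657}{49614} + \frac{7691}{\frac{1}{3} \left(- \frac{1}{14}\right)} = - \frac{17657}{49614} + \frac{7691}{- \frac{1}{42}} = - \frac{17657}{49614} + 7691 \left(-42\right) = - \frac{17657}{49614} - 323022 = - \frac{16026431165}{49614}$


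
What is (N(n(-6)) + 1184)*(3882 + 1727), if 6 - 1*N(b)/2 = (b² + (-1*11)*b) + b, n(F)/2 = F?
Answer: 3746812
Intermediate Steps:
n(F) = 2*F
N(b) = 12 - 2*b² + 20*b (N(b) = 12 - 2*((b² + (-1*11)*b) + b) = 12 - 2*((b² - 11*b) + b) = 12 - 2*(b² - 10*b) = 12 + (-2*b² + 20*b) = 12 - 2*b² + 20*b)
(N(n(-6)) + 1184)*(3882 + 1727) = ((12 - 2*(2*(-6))² + 20*(2*(-6))) + 1184)*(3882 + 1727) = ((12 - 2*(-12)² + 20*(-12)) + 1184)*5609 = ((12 - 2*144 - 240) + 1184)*5609 = ((12 - 288 - 240) + 1184)*5609 = (-516 + 1184)*5609 = 668*5609 = 3746812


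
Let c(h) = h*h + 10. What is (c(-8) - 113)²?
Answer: 1521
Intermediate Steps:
c(h) = 10 + h² (c(h) = h² + 10 = 10 + h²)
(c(-8) - 113)² = ((10 + (-8)²) - 113)² = ((10 + 64) - 113)² = (74 - 113)² = (-39)² = 1521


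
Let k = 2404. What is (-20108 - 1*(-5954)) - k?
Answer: -16558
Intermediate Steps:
(-20108 - 1*(-5954)) - k = (-20108 - 1*(-5954)) - 1*2404 = (-20108 + 5954) - 2404 = -14154 - 2404 = -16558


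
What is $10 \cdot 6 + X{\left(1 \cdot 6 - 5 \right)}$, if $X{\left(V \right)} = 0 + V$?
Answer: $61$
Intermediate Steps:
$X{\left(V \right)} = V$
$10 \cdot 6 + X{\left(1 \cdot 6 - 5 \right)} = 10 \cdot 6 + \left(1 \cdot 6 - 5\right) = 60 + \left(6 - 5\right) = 60 + 1 = 61$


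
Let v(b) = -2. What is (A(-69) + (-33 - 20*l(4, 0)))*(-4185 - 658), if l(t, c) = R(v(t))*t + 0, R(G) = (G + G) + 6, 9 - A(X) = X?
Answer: 556945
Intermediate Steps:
A(X) = 9 - X
R(G) = 6 + 2*G (R(G) = 2*G + 6 = 6 + 2*G)
l(t, c) = 2*t (l(t, c) = (6 + 2*(-2))*t + 0 = (6 - 4)*t + 0 = 2*t + 0 = 2*t)
(A(-69) + (-33 - 20*l(4, 0)))*(-4185 - 658) = ((9 - 1*(-69)) + (-33 - 40*4))*(-4185 - 658) = ((9 + 69) + (-33 - 20*8))*(-4843) = (78 + (-33 - 160))*(-4843) = (78 - 193)*(-4843) = -115*(-4843) = 556945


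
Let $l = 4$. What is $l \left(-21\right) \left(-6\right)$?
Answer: $504$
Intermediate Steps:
$l \left(-21\right) \left(-6\right) = 4 \left(-21\right) \left(-6\right) = \left(-84\right) \left(-6\right) = 504$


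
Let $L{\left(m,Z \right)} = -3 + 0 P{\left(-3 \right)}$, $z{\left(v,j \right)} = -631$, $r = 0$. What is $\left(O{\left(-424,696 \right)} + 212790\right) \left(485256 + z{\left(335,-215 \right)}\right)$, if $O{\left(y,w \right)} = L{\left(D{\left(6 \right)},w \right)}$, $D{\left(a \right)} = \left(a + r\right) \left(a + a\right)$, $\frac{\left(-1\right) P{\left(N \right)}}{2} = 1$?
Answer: $103121899875$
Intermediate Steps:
$P{\left(N \right)} = -2$ ($P{\left(N \right)} = \left(-2\right) 1 = -2$)
$D{\left(a \right)} = 2 a^{2}$ ($D{\left(a \right)} = \left(a + 0\right) \left(a + a\right) = a 2 a = 2 a^{2}$)
$L{\left(m,Z \right)} = -3$ ($L{\left(m,Z \right)} = -3 + 0 \left(-2\right) = -3 + 0 = -3$)
$O{\left(y,w \right)} = -3$
$\left(O{\left(-424,696 \right)} + 212790\right) \left(485256 + z{\left(335,-215 \right)}\right) = \left(-3 + 212790\right) \left(485256 - 631\right) = 212787 \cdot 484625 = 103121899875$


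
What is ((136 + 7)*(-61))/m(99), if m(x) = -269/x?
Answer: 863577/269 ≈ 3210.3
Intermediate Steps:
((136 + 7)*(-61))/m(99) = ((136 + 7)*(-61))/((-269/99)) = (143*(-61))/((-269*1/99)) = -8723/(-269/99) = -8723*(-99/269) = 863577/269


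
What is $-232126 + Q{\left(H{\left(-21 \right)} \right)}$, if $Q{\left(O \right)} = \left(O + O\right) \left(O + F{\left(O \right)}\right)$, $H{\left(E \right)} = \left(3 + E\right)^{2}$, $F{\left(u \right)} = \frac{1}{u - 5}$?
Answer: $- \frac{7072858}{319} \approx -22172.0$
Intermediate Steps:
$F{\left(u \right)} = \frac{1}{-5 + u}$
$Q{\left(O \right)} = 2 O \left(O + \frac{1}{-5 + O}\right)$ ($Q{\left(O \right)} = \left(O + O\right) \left(O + \frac{1}{-5 + O}\right) = 2 O \left(O + \frac{1}{-5 + O}\right)$)
$-232126 + Q{\left(H{\left(-21 \right)} \right)} = -232126 + \frac{2 \left(3 - 21\right)^{2} \left(1 + \left(3 - 21\right)^{2} \left(-5 + \left(3 - 21\right)^{2}\right)\right)}{-5 + \left(3 - 21\right)^{2}} = -232126 + \frac{2 \left(-18\right)^{2} \left(1 + \left(-18\right)^{2} \left(-5 + \left(-18\right)^{2}\right)\right)}{-5 + \left(-18\right)^{2}} = -232126 + 2 \cdot 324 \frac{1}{-5 + 324} \left(1 + 324 \left(-5 + 324\right)\right) = -232126 + 2 \cdot 324 \cdot \frac{1}{319} \left(1 + 324 \cdot 319\right) = -232126 + 2 \cdot 324 \cdot \frac{1}{319} \left(1 + 103356\right) = -232126 + 2 \cdot 324 \cdot \frac{1}{319} \cdot 103357 = -232126 + \frac{66975336}{319} = - \frac{7072858}{319}$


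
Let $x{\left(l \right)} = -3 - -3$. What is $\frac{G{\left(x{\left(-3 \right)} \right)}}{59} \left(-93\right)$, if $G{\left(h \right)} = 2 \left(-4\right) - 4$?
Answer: $\frac{1116}{59} \approx 18.915$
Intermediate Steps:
$x{\left(l \right)} = 0$ ($x{\left(l \right)} = -3 + 3 = 0$)
$G{\left(h \right)} = -12$ ($G{\left(h \right)} = -8 - 4 = -12$)
$\frac{G{\left(x{\left(-3 \right)} \right)}}{59} \left(-93\right) = - \frac{12}{59} \left(-93\right) = \left(-12\right) \frac{1}{59} \left(-93\right) = \left(- \frac{12}{59}\right) \left(-93\right) = \frac{1116}{59}$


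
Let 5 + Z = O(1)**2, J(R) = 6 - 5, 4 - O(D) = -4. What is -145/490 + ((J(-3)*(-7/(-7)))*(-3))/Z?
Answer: -2005/5782 ≈ -0.34677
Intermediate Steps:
O(D) = 8 (O(D) = 4 - 1*(-4) = 4 + 4 = 8)
J(R) = 1
Z = 59 (Z = -5 + 8**2 = -5 + 64 = 59)
-145/490 + ((J(-3)*(-7/(-7)))*(-3))/Z = -145/490 + ((1*(-7/(-7)))*(-3))/59 = -145*1/490 + ((1*(-7*(-1/7)))*(-3))*(1/59) = -29/98 + ((1*1)*(-3))*(1/59) = -29/98 + (1*(-3))*(1/59) = -29/98 - 3*1/59 = -29/98 - 3/59 = -2005/5782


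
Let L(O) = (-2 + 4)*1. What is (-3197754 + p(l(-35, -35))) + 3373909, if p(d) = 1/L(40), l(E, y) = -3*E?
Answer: 352311/2 ≈ 1.7616e+5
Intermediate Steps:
L(O) = 2 (L(O) = 2*1 = 2)
p(d) = ½ (p(d) = 1/2 = ½)
(-3197754 + p(l(-35, -35))) + 3373909 = (-3197754 + ½) + 3373909 = -6395507/2 + 3373909 = 352311/2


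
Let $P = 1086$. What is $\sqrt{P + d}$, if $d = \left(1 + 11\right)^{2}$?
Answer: $\sqrt{1230} \approx 35.071$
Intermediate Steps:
$d = 144$ ($d = 12^{2} = 144$)
$\sqrt{P + d} = \sqrt{1086 + 144} = \sqrt{1230}$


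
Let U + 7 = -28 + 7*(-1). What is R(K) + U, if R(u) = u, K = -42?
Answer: -84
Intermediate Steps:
U = -42 (U = -7 + (-28 + 7*(-1)) = -7 + (-28 - 7) = -7 - 35 = -42)
R(K) + U = -42 - 42 = -84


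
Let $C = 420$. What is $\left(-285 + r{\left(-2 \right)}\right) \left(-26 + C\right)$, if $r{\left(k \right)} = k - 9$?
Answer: $-116624$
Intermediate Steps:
$r{\left(k \right)} = -9 + k$ ($r{\left(k \right)} = k - 9 = -9 + k$)
$\left(-285 + r{\left(-2 \right)}\right) \left(-26 + C\right) = \left(-285 - 11\right) \left(-26 + 420\right) = \left(-285 - 11\right) 394 = \left(-296\right) 394 = -116624$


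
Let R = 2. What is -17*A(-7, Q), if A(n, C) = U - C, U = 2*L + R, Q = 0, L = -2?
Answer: 34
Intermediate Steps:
U = -2 (U = 2*(-2) + 2 = -4 + 2 = -2)
A(n, C) = -2 - C
-17*A(-7, Q) = -17*(-2 - 1*0) = -17*(-2 + 0) = -17*(-2) = 34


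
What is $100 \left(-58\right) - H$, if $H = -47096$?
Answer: $41296$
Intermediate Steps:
$100 \left(-58\right) - H = 100 \left(-58\right) - -47096 = -5800 + 47096 = 41296$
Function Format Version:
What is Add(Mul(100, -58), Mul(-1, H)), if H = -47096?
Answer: 41296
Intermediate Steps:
Add(Mul(100, -58), Mul(-1, H)) = Add(Mul(100, -58), Mul(-1, -47096)) = Add(-5800, 47096) = 41296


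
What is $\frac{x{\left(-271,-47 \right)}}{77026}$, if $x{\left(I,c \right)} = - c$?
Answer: $\frac{47}{77026} \approx 0.00061018$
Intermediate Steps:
$\frac{x{\left(-271,-47 \right)}}{77026} = \frac{\left(-1\right) \left(-47\right)}{77026} = 47 \cdot \frac{1}{77026} = \frac{47}{77026}$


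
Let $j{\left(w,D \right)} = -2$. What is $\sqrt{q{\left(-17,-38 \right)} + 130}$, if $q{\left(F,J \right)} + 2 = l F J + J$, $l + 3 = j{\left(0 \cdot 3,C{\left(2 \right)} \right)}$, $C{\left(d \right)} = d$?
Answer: $2 i \sqrt{785} \approx 56.036 i$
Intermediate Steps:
$l = -5$ ($l = -3 - 2 = -5$)
$q{\left(F,J \right)} = -2 + J - 5 F J$ ($q{\left(F,J \right)} = -2 + \left(- 5 F J + J\right) = -2 - \left(- J + 5 F J\right) = -2 + J - 5 F J$)
$\sqrt{q{\left(-17,-38 \right)} + 130} = \sqrt{\left(-2 - 38 - \left(-85\right) \left(-38\right)\right) + 130} = \sqrt{\left(-2 - 38 - 3230\right) + 130} = \sqrt{-3270 + 130} = \sqrt{-3140} = 2 i \sqrt{785}$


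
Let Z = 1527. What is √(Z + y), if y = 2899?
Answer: √4426 ≈ 66.528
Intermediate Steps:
√(Z + y) = √(1527 + 2899) = √4426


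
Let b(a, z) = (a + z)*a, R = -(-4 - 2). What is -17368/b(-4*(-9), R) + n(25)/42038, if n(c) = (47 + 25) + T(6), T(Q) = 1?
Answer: -91250701/7945182 ≈ -11.485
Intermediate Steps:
R = 6 (R = -1*(-6) = 6)
n(c) = 73 (n(c) = (47 + 25) + 1 = 72 + 1 = 73)
b(a, z) = a*(a + z)
-17368/b(-4*(-9), R) + n(25)/42038 = -17368*1/(36*(-4*(-9) + 6)) + 73/42038 = -17368*1/(36*(36 + 6)) + 73*(1/42038) = -17368/(36*42) + 73/42038 = -17368/1512 + 73/42038 = -17368*1/1512 + 73/42038 = -2171/189 + 73/42038 = -91250701/7945182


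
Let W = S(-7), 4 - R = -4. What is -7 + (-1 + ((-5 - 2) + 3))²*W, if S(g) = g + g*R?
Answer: -1582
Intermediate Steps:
R = 8 (R = 4 - 1*(-4) = 4 + 4 = 8)
S(g) = 9*g (S(g) = g + g*8 = g + 8*g = 9*g)
W = -63 (W = 9*(-7) = -63)
-7 + (-1 + ((-5 - 2) + 3))²*W = -7 + (-1 + ((-5 - 2) + 3))²*(-63) = -7 + (-1 + (-7 + 3))²*(-63) = -7 + (-1 - 4)²*(-63) = -7 + (-5)²*(-63) = -7 + 25*(-63) = -7 - 1575 = -1582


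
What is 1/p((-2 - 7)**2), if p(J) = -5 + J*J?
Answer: 1/6556 ≈ 0.00015253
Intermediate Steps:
p(J) = -5 + J**2
1/p((-2 - 7)**2) = 1/(-5 + ((-2 - 7)**2)**2) = 1/(-5 + ((-9)**2)**2) = 1/(-5 + 81**2) = 1/(-5 + 6561) = 1/6556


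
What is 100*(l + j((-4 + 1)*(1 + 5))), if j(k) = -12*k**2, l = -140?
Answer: -402800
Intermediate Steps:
100*(l + j((-4 + 1)*(1 + 5))) = 100*(-140 - 12*(1 + 5)**2*(-4 + 1)**2) = 100*(-140 - 12*(-3*6)**2) = 100*(-140 - 12*(-18)**2) = 100*(-140 - 12*324) = 100*(-140 - 3888) = 100*(-4028) = -402800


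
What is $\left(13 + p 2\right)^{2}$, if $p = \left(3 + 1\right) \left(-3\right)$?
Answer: $121$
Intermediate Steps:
$p = -12$ ($p = 4 \left(-3\right) = -12$)
$\left(13 + p 2\right)^{2} = \left(13 - 24\right)^{2} = \left(-11\right)^{2} = 121$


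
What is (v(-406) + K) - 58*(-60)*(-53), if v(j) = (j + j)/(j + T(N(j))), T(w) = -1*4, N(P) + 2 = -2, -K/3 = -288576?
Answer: 139664446/205 ≈ 6.8129e+5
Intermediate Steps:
K = 865728 (K = -3*(-288576) = 865728)
N(P) = -4 (N(P) = -2 - 2 = -4)
T(w) = -4
v(j) = 2*j/(-4 + j) (v(j) = (j + j)/(j - 4) = (2*j)/(-4 + j) = 2*j/(-4 + j))
(v(-406) + K) - 58*(-60)*(-53) = (2*(-406)/(-4 - 406) + 865728) - 58*(-60)*(-53) = (2*(-406)/(-410) + 865728) + 3480*(-53) = (2*(-406)*(-1/410) + 865728) - 184440 = (406/205 + 865728) - 184440 = 177474646/205 - 184440 = 139664446/205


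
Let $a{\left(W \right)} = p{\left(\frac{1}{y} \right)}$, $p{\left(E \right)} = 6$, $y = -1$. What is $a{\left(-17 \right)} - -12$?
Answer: $18$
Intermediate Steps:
$a{\left(W \right)} = 6$
$a{\left(-17 \right)} - -12 = 6 - -12 = 6 + 12 = 18$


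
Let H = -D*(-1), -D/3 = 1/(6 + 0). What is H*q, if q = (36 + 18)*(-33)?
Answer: 891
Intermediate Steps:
D = -½ (D = -3/(6 + 0) = -3/6 = -3*⅙ = -½ ≈ -0.50000)
H = -½ (H = -1*(-½)*(-1) = (½)*(-1) = -½ ≈ -0.50000)
q = -1782 (q = 54*(-33) = -1782)
H*q = -½*(-1782) = 891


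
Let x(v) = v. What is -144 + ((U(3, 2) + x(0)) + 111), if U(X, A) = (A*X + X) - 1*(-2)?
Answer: -22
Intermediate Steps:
U(X, A) = 2 + X + A*X (U(X, A) = (X + A*X) + 2 = 2 + X + A*X)
-144 + ((U(3, 2) + x(0)) + 111) = -144 + (((2 + 3 + 2*3) + 0) + 111) = -144 + (((2 + 3 + 6) + 0) + 111) = -144 + ((11 + 0) + 111) = -144 + (11 + 111) = -144 + 122 = -22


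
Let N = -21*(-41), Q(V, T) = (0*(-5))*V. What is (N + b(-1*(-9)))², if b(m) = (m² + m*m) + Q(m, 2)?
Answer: 1046529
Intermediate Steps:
Q(V, T) = 0 (Q(V, T) = 0*V = 0)
b(m) = 2*m² (b(m) = (m² + m*m) + 0 = (m² + m²) + 0 = 2*m² + 0 = 2*m²)
N = 861
(N + b(-1*(-9)))² = (861 + 2*(-1*(-9))²)² = (861 + 2*9²)² = (861 + 2*81)² = (861 + 162)² = 1023² = 1046529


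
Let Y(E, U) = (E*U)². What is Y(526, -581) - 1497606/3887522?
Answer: 181537611534525793/1943761 ≈ 9.3395e+10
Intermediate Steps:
Y(E, U) = E²*U²
Y(526, -581) - 1497606/3887522 = 526²*(-581)² - 1497606/3887522 = 276676*337561 - 1497606/3887522 = 93395027236 - 1*748803/1943761 = 93395027236 - 748803/1943761 = 181537611534525793/1943761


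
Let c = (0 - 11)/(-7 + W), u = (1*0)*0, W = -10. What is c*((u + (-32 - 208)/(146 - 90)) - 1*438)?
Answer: -34056/119 ≈ -286.19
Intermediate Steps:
u = 0 (u = 0*0 = 0)
c = 11/17 (c = (0 - 11)/(-7 - 10) = -11/(-17) = -11*(-1/17) = 11/17 ≈ 0.64706)
c*((u + (-32 - 208)/(146 - 90)) - 1*438) = 11*((0 + (-32 - 208)/(146 - 90)) - 1*438)/17 = 11*((0 - 240/56) - 438)/17 = 11*((0 - 240*1/56) - 438)/17 = 11*((0 - 30/7) - 438)/17 = 11*(-30/7 - 438)/17 = (11/17)*(-3096/7) = -34056/119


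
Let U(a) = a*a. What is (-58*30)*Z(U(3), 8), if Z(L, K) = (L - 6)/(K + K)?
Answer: -1305/4 ≈ -326.25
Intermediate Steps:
U(a) = a**2
Z(L, K) = (-6 + L)/(2*K) (Z(L, K) = (-6 + L)/((2*K)) = (-6 + L)*(1/(2*K)) = (-6 + L)/(2*K))
(-58*30)*Z(U(3), 8) = (-58*30)*((1/2)*(-6 + 3**2)/8) = -870*(-6 + 9)/8 = -870*3/8 = -1740*3/16 = -1305/4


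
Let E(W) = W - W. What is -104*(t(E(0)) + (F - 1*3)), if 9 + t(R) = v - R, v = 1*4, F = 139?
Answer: -13624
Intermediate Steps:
E(W) = 0
v = 4
t(R) = -5 - R (t(R) = -9 + (4 - R) = -5 - R)
-104*(t(E(0)) + (F - 1*3)) = -104*((-5 - 1*0) + (139 - 1*3)) = -104*((-5 + 0) + (139 - 3)) = -104*(-5 + 136) = -104*131 = -13624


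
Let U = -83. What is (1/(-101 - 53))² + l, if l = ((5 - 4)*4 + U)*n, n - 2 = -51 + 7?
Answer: 78689689/23716 ≈ 3318.0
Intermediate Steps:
n = -42 (n = 2 + (-51 + 7) = 2 - 44 = -42)
l = 3318 (l = ((5 - 4)*4 - 83)*(-42) = (1*4 - 83)*(-42) = (4 - 83)*(-42) = -79*(-42) = 3318)
(1/(-101 - 53))² + l = (1/(-101 - 53))² + 3318 = (1/(-154))² + 3318 = (-1/154)² + 3318 = 1/23716 + 3318 = 78689689/23716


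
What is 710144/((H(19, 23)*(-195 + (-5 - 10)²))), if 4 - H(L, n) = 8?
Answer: -88768/15 ≈ -5917.9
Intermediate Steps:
H(L, n) = -4 (H(L, n) = 4 - 1*8 = 4 - 8 = -4)
710144/((H(19, 23)*(-195 + (-5 - 10)²))) = 710144/((-4*(-195 + (-5 - 10)²))) = 710144/((-4*(-195 + (-15)²))) = 710144/((-4*(-195 + 225))) = 710144/((-4*30)) = 710144/(-120) = 710144*(-1/120) = -88768/15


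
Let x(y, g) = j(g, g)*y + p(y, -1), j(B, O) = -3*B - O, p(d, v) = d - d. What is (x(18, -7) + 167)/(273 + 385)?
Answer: 671/658 ≈ 1.0198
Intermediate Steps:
p(d, v) = 0
j(B, O) = -O - 3*B
x(y, g) = -4*g*y (x(y, g) = (-g - 3*g)*y + 0 = (-4*g)*y + 0 = -4*g*y + 0 = -4*g*y)
(x(18, -7) + 167)/(273 + 385) = (-4*(-7)*18 + 167)/(273 + 385) = (504 + 167)/658 = 671*(1/658) = 671/658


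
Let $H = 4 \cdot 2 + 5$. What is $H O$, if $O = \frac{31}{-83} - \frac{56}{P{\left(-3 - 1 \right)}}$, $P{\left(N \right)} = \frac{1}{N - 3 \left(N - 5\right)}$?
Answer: $- \frac{1390155}{83} \approx -16749.0$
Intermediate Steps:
$P{\left(N \right)} = \frac{1}{15 - 2 N}$ ($P{\left(N \right)} = \frac{1}{N - 3 \left(-5 + N\right)} = \frac{1}{N - \left(-15 + 3 N\right)} = \frac{1}{15 - 2 N}$)
$H = 13$ ($H = 8 + 5 = 13$)
$O = - \frac{106935}{83}$ ($O = \frac{31}{-83} - \frac{56}{\left(-1\right) \frac{1}{-15 + 2 \left(-3 - 1\right)}} = 31 \left(- \frac{1}{83}\right) - \frac{56}{\left(-1\right) \frac{1}{-15 + 2 \left(-4\right)}} = - \frac{31}{83} - \frac{56}{\left(-1\right) \frac{1}{-15 - 8}} = - \frac{31}{83} - \frac{56}{\left(-1\right) \frac{1}{-23}} = - \frac{31}{83} - \frac{56}{\left(-1\right) \left(- \frac{1}{23}\right)} = - \frac{31}{83} - 56 \frac{1}{\frac{1}{23}} = - \frac{31}{83} - 1288 = - \frac{106935}{83} \approx -1288.4$)
$H O = 13 \left(- \frac{106935}{83}\right) = - \frac{1390155}{83}$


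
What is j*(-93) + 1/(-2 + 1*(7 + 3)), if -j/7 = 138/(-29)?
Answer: -718675/232 ≈ -3097.7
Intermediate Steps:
j = 966/29 (j = -966/(-29) = -966*(-1)/29 = -7*(-138/29) = 966/29 ≈ 33.310)
j*(-93) + 1/(-2 + 1*(7 + 3)) = (966/29)*(-93) + 1/(-2 + 1*(7 + 3)) = -89838/29 + 1/(-2 + 1*10) = -89838/29 + 1/(-2 + 10) = -89838/29 + 1/8 = -89838/29 + ⅛ = -718675/232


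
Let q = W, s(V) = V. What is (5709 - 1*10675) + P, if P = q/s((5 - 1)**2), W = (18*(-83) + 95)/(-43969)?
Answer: -3493599465/703504 ≈ -4966.0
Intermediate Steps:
W = 1399/43969 (W = (-1494 + 95)*(-1/43969) = -1399*(-1/43969) = 1399/43969 ≈ 0.031818)
q = 1399/43969 ≈ 0.031818
P = 1399/703504 (P = 1399/(43969*((5 - 1)**2)) = 1399/(43969*(4**2)) = (1399/43969)/16 = (1399/43969)*(1/16) = 1399/703504 ≈ 0.0019886)
(5709 - 1*10675) + P = (5709 - 1*10675) + 1399/703504 = (5709 - 10675) + 1399/703504 = -4966 + 1399/703504 = -3493599465/703504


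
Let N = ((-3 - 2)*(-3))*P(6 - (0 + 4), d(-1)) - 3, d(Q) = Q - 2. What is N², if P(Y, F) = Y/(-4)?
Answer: 441/4 ≈ 110.25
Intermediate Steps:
d(Q) = -2 + Q
P(Y, F) = -Y/4 (P(Y, F) = Y*(-¼) = -Y/4)
N = -21/2 (N = ((-3 - 2)*(-3))*(-(6 - (0 + 4))/4) - 3 = (-5*(-3))*(-(6 - 1*4)/4) - 3 = 15*(-(6 - 4)/4) - 3 = 15*(-¼*2) - 3 = 15*(-½) - 3 = -15/2 - 3 = -21/2 ≈ -10.500)
N² = (-21/2)² = 441/4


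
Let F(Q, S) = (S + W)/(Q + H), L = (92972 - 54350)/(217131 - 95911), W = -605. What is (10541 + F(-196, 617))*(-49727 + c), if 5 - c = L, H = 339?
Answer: -908546082153225/1733446 ≈ -5.2413e+8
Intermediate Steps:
L = 19311/60610 (L = 38622/121220 = 38622*(1/121220) = 19311/60610 ≈ 0.31861)
F(Q, S) = (-605 + S)/(339 + Q) (F(Q, S) = (S - 605)/(Q + 339) = (-605 + S)/(339 + Q))
c = 283739/60610 (c = 5 - 1*19311/60610 = 5 - 19311/60610 = 283739/60610 ≈ 4.6814)
(10541 + F(-196, 617))*(-49727 + c) = (10541 + (-605 + 617)/(339 - 196))*(-49727 + 283739/60610) = (10541 + 12/143)*(-3013669731/60610) = (1507375/143)*(-3013669731/60610) = -908546082153225/1733446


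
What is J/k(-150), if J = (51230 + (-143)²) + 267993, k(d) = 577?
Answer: 339672/577 ≈ 588.69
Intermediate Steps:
J = 339672 (J = (51230 + 20449) + 267993 = 71679 + 267993 = 339672)
J/k(-150) = 339672/577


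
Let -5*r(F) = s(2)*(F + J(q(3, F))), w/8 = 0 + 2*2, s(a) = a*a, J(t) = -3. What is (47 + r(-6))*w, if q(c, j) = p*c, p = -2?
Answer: 8672/5 ≈ 1734.4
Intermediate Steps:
q(c, j) = -2*c
s(a) = a²
w = 32 (w = 8*(0 + 2*2) = 8*(0 + 4) = 8*4 = 32)
r(F) = 12/5 - 4*F/5 (r(F) = -2²*(F - 3)/5 = -4*(-3 + F)/5 = -(-12 + 4*F)/5 = 12/5 - 4*F/5)
(47 + r(-6))*w = (47 + (12/5 - ⅘*(-6)))*32 = (47 + (12/5 + 24/5))*32 = (47 + 36/5)*32 = (271/5)*32 = 8672/5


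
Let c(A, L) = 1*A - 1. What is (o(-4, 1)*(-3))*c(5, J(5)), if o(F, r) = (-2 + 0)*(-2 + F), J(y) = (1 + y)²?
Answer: -144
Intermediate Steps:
c(A, L) = -1 + A (c(A, L) = A - 1 = -1 + A)
o(F, r) = 4 - 2*F (o(F, r) = -2*(-2 + F) = 4 - 2*F)
(o(-4, 1)*(-3))*c(5, J(5)) = ((4 - 2*(-4))*(-3))*(-1 + 5) = ((4 + 8)*(-3))*4 = (12*(-3))*4 = -36*4 = -144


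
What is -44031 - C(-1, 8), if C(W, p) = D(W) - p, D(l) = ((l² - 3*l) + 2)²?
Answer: -44059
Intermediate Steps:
D(l) = (2 + l² - 3*l)²
C(W, p) = (2 + W² - 3*W)² - p
-44031 - C(-1, 8) = -44031 - ((2 + (-1)² - 3*(-1))² - 1*8) = -44031 - ((2 + 1 + 3)² - 8) = -44031 - (6² - 8) = -44031 - (36 - 8) = -44031 - 1*28 = -44031 - 28 = -44059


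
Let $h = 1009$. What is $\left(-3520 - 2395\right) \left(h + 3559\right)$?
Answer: $-27019720$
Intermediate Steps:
$\left(-3520 - 2395\right) \left(h + 3559\right) = \left(-3520 - 2395\right) \left(1009 + 3559\right) = \left(-5915\right) 4568 = -27019720$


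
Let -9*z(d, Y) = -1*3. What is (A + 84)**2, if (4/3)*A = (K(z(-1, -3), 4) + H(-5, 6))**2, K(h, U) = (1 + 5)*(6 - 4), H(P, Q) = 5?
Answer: 1447209/16 ≈ 90451.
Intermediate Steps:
z(d, Y) = 1/3 (z(d, Y) = -(-1)*3/9 = -1/9*(-3) = 1/3)
K(h, U) = 12 (K(h, U) = 6*2 = 12)
A = 867/4 (A = 3*(12 + 5)**2/4 = (3/4)*17**2 = (3/4)*289 = 867/4 ≈ 216.75)
(A + 84)**2 = (867/4 + 84)**2 = (1203/4)**2 = 1447209/16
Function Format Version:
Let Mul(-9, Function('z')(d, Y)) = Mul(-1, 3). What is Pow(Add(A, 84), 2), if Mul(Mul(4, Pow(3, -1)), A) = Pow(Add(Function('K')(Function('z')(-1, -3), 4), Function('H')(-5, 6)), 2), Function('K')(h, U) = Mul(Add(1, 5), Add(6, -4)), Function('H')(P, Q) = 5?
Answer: Rational(1447209, 16) ≈ 90451.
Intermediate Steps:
Function('z')(d, Y) = Rational(1, 3) (Function('z')(d, Y) = Mul(Rational(-1, 9), Mul(-1, 3)) = Mul(Rational(-1, 9), -3) = Rational(1, 3))
Function('K')(h, U) = 12 (Function('K')(h, U) = Mul(6, 2) = 12)
A = Rational(867, 4) (A = Mul(Rational(3, 4), Pow(Add(12, 5), 2)) = Mul(Rational(3, 4), Pow(17, 2)) = Mul(Rational(3, 4), 289) = Rational(867, 4) ≈ 216.75)
Pow(Add(A, 84), 2) = Pow(Add(Rational(867, 4), 84), 2) = Pow(Rational(1203, 4), 2) = Rational(1447209, 16)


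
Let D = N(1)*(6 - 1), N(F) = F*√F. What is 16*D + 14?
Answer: 94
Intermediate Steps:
N(F) = F^(3/2)
D = 5 (D = 1^(3/2)*(6 - 1) = 1*5 = 5)
16*D + 14 = 16*5 + 14 = 80 + 14 = 94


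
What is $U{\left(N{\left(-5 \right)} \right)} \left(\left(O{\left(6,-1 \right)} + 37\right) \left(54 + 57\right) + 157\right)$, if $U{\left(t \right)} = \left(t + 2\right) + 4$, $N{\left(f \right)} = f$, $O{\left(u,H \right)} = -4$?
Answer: $3820$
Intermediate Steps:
$U{\left(t \right)} = 6 + t$ ($U{\left(t \right)} = \left(2 + t\right) + 4 = 6 + t$)
$U{\left(N{\left(-5 \right)} \right)} \left(\left(O{\left(6,-1 \right)} + 37\right) \left(54 + 57\right) + 157\right) = \left(6 - 5\right) \left(\left(-4 + 37\right) \left(54 + 57\right) + 157\right) = 1 \left(33 \cdot 111 + 157\right) = 1 \left(3663 + 157\right) = 1 \cdot 3820 = 3820$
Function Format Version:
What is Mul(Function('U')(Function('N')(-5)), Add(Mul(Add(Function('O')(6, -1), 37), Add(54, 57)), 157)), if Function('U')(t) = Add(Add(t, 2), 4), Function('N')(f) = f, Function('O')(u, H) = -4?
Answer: 3820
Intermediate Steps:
Function('U')(t) = Add(6, t) (Function('U')(t) = Add(Add(2, t), 4) = Add(6, t))
Mul(Function('U')(Function('N')(-5)), Add(Mul(Add(Function('O')(6, -1), 37), Add(54, 57)), 157)) = Mul(Add(6, -5), Add(Mul(Add(-4, 37), Add(54, 57)), 157)) = Mul(1, Add(Mul(33, 111), 157)) = Mul(1, Add(3663, 157)) = Mul(1, 3820) = 3820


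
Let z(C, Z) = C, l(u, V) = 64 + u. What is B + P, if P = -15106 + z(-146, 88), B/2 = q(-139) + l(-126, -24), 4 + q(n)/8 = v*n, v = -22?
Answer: 33488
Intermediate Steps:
q(n) = -32 - 176*n (q(n) = -32 + 8*(-22*n) = -32 - 176*n)
B = 48740 (B = 2*((-32 - 176*(-139)) + (64 - 126)) = 2*((-32 + 24464) - 62) = 2*(24432 - 62) = 2*24370 = 48740)
P = -15252 (P = -15106 - 146 = -15252)
B + P = 48740 - 15252 = 33488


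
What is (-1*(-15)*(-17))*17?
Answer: -4335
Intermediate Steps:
(-1*(-15)*(-17))*17 = (15*(-17))*17 = -255*17 = -4335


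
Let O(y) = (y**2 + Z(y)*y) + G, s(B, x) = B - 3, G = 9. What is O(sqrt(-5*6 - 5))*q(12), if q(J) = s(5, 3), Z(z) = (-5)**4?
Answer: -52 + 1250*I*sqrt(35) ≈ -52.0 + 7395.1*I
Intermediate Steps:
Z(z) = 625
s(B, x) = -3 + B
q(J) = 2 (q(J) = -3 + 5 = 2)
O(y) = 9 + y**2 + 625*y (O(y) = (y**2 + 625*y) + 9 = 9 + y**2 + 625*y)
O(sqrt(-5*6 - 5))*q(12) = (9 + (sqrt(-5*6 - 5))**2 + 625*sqrt(-5*6 - 5))*2 = (9 + (sqrt(-30 - 5))**2 + 625*sqrt(-30 - 5))*2 = (9 + (sqrt(-35))**2 + 625*sqrt(-35))*2 = (9 + (I*sqrt(35))**2 + 625*(I*sqrt(35)))*2 = (9 - 35 + 625*I*sqrt(35))*2 = (-26 + 625*I*sqrt(35))*2 = -52 + 1250*I*sqrt(35)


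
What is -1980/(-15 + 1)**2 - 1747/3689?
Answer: -273094/25823 ≈ -10.576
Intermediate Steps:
-1980/(-15 + 1)**2 - 1747/3689 = -1980/((-14)**2) - 1747*1/3689 = -1980/196 - 1747/3689 = -1980*1/196 - 1747/3689 = -495/49 - 1747/3689 = -273094/25823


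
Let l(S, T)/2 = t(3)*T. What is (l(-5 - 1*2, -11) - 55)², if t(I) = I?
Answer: 14641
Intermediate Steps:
l(S, T) = 6*T (l(S, T) = 2*(3*T) = 6*T)
(l(-5 - 1*2, -11) - 55)² = (6*(-11) - 55)² = (-66 - 55)² = (-121)² = 14641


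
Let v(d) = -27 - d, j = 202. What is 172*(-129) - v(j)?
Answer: -21959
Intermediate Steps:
172*(-129) - v(j) = 172*(-129) - (-27 - 1*202) = -22188 - (-27 - 202) = -22188 - 1*(-229) = -22188 + 229 = -21959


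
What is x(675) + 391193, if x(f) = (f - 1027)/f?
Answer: 264054923/675 ≈ 3.9119e+5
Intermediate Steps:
x(f) = (-1027 + f)/f
x(675) + 391193 = (-1027 + 675)/675 + 391193 = (1/675)*(-352) + 391193 = -352/675 + 391193 = 264054923/675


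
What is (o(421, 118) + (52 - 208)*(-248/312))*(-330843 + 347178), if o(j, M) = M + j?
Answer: 10830105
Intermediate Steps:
(o(421, 118) + (52 - 208)*(-248/312))*(-330843 + 347178) = ((118 + 421) + (52 - 208)*(-248/312))*(-330843 + 347178) = (539 - (-38688)/312)*16335 = (539 - 156*(-31/39))*16335 = (539 + 124)*16335 = 663*16335 = 10830105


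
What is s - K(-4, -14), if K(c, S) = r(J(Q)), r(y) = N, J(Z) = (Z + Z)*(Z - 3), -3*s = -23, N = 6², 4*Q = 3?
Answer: -85/3 ≈ -28.333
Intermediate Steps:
Q = ¾ (Q = (¼)*3 = ¾ ≈ 0.75000)
N = 36
s = 23/3 (s = -⅓*(-23) = 23/3 ≈ 7.6667)
J(Z) = 2*Z*(-3 + Z) (J(Z) = (2*Z)*(-3 + Z) = 2*Z*(-3 + Z))
r(y) = 36
K(c, S) = 36
s - K(-4, -14) = 23/3 - 1*36 = 23/3 - 36 = -85/3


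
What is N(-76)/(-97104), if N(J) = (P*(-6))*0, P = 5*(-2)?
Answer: 0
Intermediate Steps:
P = -10
N(J) = 0 (N(J) = -10*(-6)*0 = 60*0 = 0)
N(-76)/(-97104) = 0/(-97104) = 0*(-1/97104) = 0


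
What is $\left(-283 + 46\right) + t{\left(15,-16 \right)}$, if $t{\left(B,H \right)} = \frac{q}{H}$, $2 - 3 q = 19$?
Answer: $- \frac{11359}{48} \approx -236.65$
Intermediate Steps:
$q = - \frac{17}{3}$ ($q = \frac{2}{3} - \frac{19}{3} = - \frac{17}{3} \approx -5.6667$)
$t{\left(B,H \right)} = - \frac{17}{3 H}$
$\left(-283 + 46\right) + t{\left(15,-16 \right)} = \left(-283 + 46\right) - \frac{17}{3 \left(-16\right)} = -237 - - \frac{17}{48} = -237 + \frac{17}{48} = - \frac{11359}{48}$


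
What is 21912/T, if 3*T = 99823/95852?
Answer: 6300927072/99823 ≈ 63121.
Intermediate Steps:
T = 99823/287556 (T = (99823/95852)/3 = (99823*(1/95852))/3 = (⅓)*(99823/95852) = 99823/287556 ≈ 0.34714)
21912/T = 21912/(99823/287556) = 21912*(287556/99823) = 6300927072/99823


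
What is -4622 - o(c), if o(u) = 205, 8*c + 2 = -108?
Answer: -4827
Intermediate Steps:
c = -55/4 (c = -¼ + (⅛)*(-108) = -¼ - 27/2 = -55/4 ≈ -13.750)
-4622 - o(c) = -4622 - 1*205 = -4622 - 205 = -4827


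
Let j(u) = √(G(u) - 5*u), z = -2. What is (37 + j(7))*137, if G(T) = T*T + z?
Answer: 5069 + 274*√3 ≈ 5543.6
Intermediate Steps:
G(T) = -2 + T² (G(T) = T*T - 2 = T² - 2 = -2 + T²)
j(u) = √(-2 + u² - 5*u) (j(u) = √((-2 + u²) - 5*u) = √(-2 + u² - 5*u))
(37 + j(7))*137 = (37 + √(-2 + 7² - 5*7))*137 = (37 + √(-2 + 49 - 35))*137 = (37 + √12)*137 = (37 + 2*√3)*137 = 5069 + 274*√3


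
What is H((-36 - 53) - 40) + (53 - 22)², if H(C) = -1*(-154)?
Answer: 1115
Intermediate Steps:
H(C) = 154
H((-36 - 53) - 40) + (53 - 22)² = 154 + (53 - 22)² = 154 + 31² = 154 + 961 = 1115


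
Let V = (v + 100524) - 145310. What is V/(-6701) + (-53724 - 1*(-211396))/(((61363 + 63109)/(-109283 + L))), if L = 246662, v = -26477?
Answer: 18144754547428/104260859 ≈ 1.7403e+5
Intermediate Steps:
V = -71263 (V = (-26477 + 100524) - 145310 = 74047 - 145310 = -71263)
V/(-6701) + (-53724 - 1*(-211396))/(((61363 + 63109)/(-109283 + L))) = -71263/(-6701) + (-53724 - 1*(-211396))/(((61363 + 63109)/(-109283 + 246662))) = -71263*(-1/6701) + (-53724 + 211396)/((124472/137379)) = 71263/6701 + 157672/((124472*(1/137379))) = 71263/6701 + 157672/(124472/137379) = 71263/6701 + 157672*(137379/124472) = 71263/6701 + 2707602711/15559 = 18144754547428/104260859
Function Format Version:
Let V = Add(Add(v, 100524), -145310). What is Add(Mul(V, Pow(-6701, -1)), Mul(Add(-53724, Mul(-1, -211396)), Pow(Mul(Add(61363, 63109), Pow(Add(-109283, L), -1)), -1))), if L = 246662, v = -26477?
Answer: Rational(18144754547428, 104260859) ≈ 1.7403e+5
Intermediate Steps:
V = -71263 (V = Add(Add(-26477, 100524), -145310) = Add(74047, -145310) = -71263)
Add(Mul(V, Pow(-6701, -1)), Mul(Add(-53724, Mul(-1, -211396)), Pow(Mul(Add(61363, 63109), Pow(Add(-109283, L), -1)), -1))) = Add(Mul(-71263, Pow(-6701, -1)), Mul(Add(-53724, Mul(-1, -211396)), Pow(Mul(Add(61363, 63109), Pow(Add(-109283, 246662), -1)), -1))) = Add(Mul(-71263, Rational(-1, 6701)), Mul(Add(-53724, 211396), Pow(Mul(124472, Pow(137379, -1)), -1))) = Add(Rational(71263, 6701), Mul(157672, Pow(Mul(124472, Rational(1, 137379)), -1))) = Add(Rational(71263, 6701), Mul(157672, Pow(Rational(124472, 137379), -1))) = Add(Rational(71263, 6701), Mul(157672, Rational(137379, 124472))) = Add(Rational(71263, 6701), Rational(2707602711, 15559)) = Rational(18144754547428, 104260859)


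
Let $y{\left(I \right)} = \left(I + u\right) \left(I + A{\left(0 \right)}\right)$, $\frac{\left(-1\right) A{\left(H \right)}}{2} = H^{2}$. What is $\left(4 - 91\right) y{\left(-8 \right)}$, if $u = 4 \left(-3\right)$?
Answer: $-13920$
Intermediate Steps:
$u = -12$
$A{\left(H \right)} = - 2 H^{2}$
$y{\left(I \right)} = I \left(-12 + I\right)$ ($y{\left(I \right)} = \left(I - 12\right) \left(I - 2 \cdot 0^{2}\right) = \left(-12 + I\right) \left(I - 0\right) = \left(-12 + I\right) \left(I + 0\right) = \left(-12 + I\right) I = I \left(-12 + I\right)$)
$\left(4 - 91\right) y{\left(-8 \right)} = \left(4 - 91\right) \left(- 8 \left(-12 - 8\right)\right) = \left(4 - 91\right) \left(\left(-8\right) \left(-20\right)\right) = \left(-87\right) 160 = -13920$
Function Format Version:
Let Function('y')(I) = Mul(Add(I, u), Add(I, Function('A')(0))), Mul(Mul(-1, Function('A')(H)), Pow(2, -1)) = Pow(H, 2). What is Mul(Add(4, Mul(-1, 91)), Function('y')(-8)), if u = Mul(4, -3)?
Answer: -13920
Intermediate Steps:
u = -12
Function('A')(H) = Mul(-2, Pow(H, 2))
Function('y')(I) = Mul(I, Add(-12, I)) (Function('y')(I) = Mul(Add(I, -12), Add(I, Mul(-2, Pow(0, 2)))) = Mul(Add(-12, I), Add(I, Mul(-2, 0))) = Mul(Add(-12, I), Add(I, 0)) = Mul(Add(-12, I), I) = Mul(I, Add(-12, I)))
Mul(Add(4, Mul(-1, 91)), Function('y')(-8)) = Mul(Add(4, Mul(-1, 91)), Mul(-8, Add(-12, -8))) = Mul(Add(4, -91), Mul(-8, -20)) = Mul(-87, 160) = -13920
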